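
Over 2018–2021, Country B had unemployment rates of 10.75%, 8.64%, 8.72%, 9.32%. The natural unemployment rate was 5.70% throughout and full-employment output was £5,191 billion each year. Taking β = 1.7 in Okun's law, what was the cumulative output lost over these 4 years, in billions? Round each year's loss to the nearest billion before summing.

Year 2018: gap = -1.7 × (10.75 - 5.7) = -8.585%, loss ≈ 5191 × 8.585/100 ≈ 446.
Year 2019: gap = -1.7 × (8.64 - 5.7) = -4.998%, loss ≈ 5191 × 4.998/100 ≈ 259.
Year 2020: gap = -1.7 × (8.72 - 5.7) = -5.134%, loss ≈ 5191 × 5.134/100 ≈ 267.
Year 2021: gap = -1.7 × (9.32 - 5.7) = -6.154%, loss ≈ 5191 × 6.154/100 ≈ 319.
Total lost output = 446 + 259 + 267 + 319 = 1291 billion.

£1,291 billion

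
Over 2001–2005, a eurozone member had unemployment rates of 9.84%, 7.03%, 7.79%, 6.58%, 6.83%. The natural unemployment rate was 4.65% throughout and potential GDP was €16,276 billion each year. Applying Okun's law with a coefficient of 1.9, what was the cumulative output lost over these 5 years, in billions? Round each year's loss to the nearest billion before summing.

Year 2001: gap = -1.9 × (9.84 - 4.65) = -9.861%, loss ≈ 16276 × 9.861/100 ≈ 1605.
Year 2002: gap = -1.9 × (7.03 - 4.65) = -4.522%, loss ≈ 16276 × 4.522/100 ≈ 736.
Year 2003: gap = -1.9 × (7.79 - 4.65) = -5.966%, loss ≈ 16276 × 5.966/100 ≈ 971.
Year 2004: gap = -1.9 × (6.58 - 4.65) = -3.667%, loss ≈ 16276 × 3.667/100 ≈ 597.
Year 2005: gap = -1.9 × (6.83 - 4.65) = -4.142%, loss ≈ 16276 × 4.142/100 ≈ 674.
Total lost output = 1605 + 736 + 971 + 597 + 674 = 4583 billion.

€4,583 billion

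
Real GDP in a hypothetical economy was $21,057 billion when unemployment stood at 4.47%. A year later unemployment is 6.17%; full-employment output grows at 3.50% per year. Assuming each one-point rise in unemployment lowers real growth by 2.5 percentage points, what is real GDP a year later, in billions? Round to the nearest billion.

$20,899 billion

Δu = 6.17 - 4.47 = 1.7 points.
Okun's law (growth form): g_Y = g_Y* - β × Δu = 3.50 - 2.5 × (1.70) = 3.5 - 4.25 = -0.75%.
Real GDP in the next year = 21057 × (1 - 0.75/100) = 21057 × 0.9925 ≈ 20899 billion.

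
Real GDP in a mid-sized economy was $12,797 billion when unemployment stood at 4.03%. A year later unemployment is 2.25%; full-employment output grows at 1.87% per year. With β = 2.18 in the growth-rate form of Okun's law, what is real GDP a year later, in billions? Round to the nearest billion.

Δu = 2.25 - 4.03 = -1.78 points.
Okun's law (growth form): g_Y = g_Y* - β × Δu = 1.87 - 2.18 × (-1.78) = 1.87 + 3.8804 = 5.7504%.
Real GDP in the next year = 12797 × (1 + 5.7504/100) = 12797 × 1.057504 ≈ 13533 billion.

$13,533 billion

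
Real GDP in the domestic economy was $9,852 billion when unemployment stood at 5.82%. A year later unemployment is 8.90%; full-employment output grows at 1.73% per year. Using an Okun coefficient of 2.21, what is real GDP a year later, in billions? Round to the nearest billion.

$9,352 billion

Δu = 8.9 - 5.82 = 3.08 points.
Okun's law (growth form): g_Y = g_Y* - β × Δu = 1.73 - 2.21 × (3.08) = 1.73 - 6.8068 = -5.0768%.
Real GDP in the next year = 9852 × (1 - 5.0768/100) = 9852 × 0.949232 ≈ 9352 billion.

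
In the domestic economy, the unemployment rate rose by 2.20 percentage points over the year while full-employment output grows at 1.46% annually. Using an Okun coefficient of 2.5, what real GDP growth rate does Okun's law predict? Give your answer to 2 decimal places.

Growth-rate Okun's law: g_Y = g_Y* - β × Δu.
g_Y = 1.46 - 2.5 × (2.20) = 1.46 - 5.5 = -4.04%, i.e. -4.04% to 2 d.p.

-4.04%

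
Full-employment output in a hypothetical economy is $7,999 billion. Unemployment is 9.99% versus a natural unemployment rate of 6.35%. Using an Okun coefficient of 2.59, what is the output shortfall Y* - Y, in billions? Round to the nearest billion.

$754 billion

Output gap = -2.59 × (9.99 - 6.35) = -2.59 × 3.64 = -9.4276%.
Actual GDP ≈ 7999 × 0.905724 ≈ 7245 billion, so the shortfall is 7999 - 7245 = 754 billion.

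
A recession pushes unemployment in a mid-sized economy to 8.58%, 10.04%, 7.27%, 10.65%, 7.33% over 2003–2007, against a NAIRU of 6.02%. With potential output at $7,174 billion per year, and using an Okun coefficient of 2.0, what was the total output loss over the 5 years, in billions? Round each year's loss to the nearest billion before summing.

Year 2003: gap = -2.0 × (8.58 - 6.02) = -5.12%, loss ≈ 7174 × 5.12/100 ≈ 367.
Year 2004: gap = -2.0 × (10.04 - 6.02) = -8.04%, loss ≈ 7174 × 8.04/100 ≈ 577.
Year 2005: gap = -2.0 × (7.27 - 6.02) = -2.5%, loss ≈ 7174 × 2.5/100 ≈ 179.
Year 2006: gap = -2.0 × (10.65 - 6.02) = -9.26%, loss ≈ 7174 × 9.26/100 ≈ 664.
Year 2007: gap = -2.0 × (7.33 - 6.02) = -2.62%, loss ≈ 7174 × 2.62/100 ≈ 188.
Total lost output = 367 + 577 + 179 + 664 + 188 = 1975 billion.

$1,975 billion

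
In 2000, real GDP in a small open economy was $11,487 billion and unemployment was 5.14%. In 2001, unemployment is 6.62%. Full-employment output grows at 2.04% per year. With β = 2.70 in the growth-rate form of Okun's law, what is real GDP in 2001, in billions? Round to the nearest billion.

Δu = 6.62 - 5.14 = 1.48 points.
Okun's law (growth form): g_Y = g_Y* - β × Δu = 2.04 - 2.70 × (1.48) = 2.04 - 3.996 = -1.956%.
Real GDP in the next year = 11487 × (1 - 1.956/100) = 11487 × 0.98044 ≈ 11262 billion.

$11,262 billion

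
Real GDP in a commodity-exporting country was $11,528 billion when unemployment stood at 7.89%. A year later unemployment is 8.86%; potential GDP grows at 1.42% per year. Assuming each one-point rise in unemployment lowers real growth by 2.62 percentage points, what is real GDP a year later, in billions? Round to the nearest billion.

Δu = 8.86 - 7.89 = 0.97 points.
Okun's law (growth form): g_Y = g_Y* - β × Δu = 1.42 - 2.62 × (0.97) = 1.42 - 2.5414 = -1.1214%.
Real GDP in the next year = 11528 × (1 - 1.1214/100) = 11528 × 0.988786 ≈ 11399 billion.

$11,399 billion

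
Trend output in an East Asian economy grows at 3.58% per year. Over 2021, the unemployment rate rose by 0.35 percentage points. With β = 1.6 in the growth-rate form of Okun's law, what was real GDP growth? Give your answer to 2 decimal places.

Growth-rate Okun's law: g_Y = g_Y* - β × Δu.
g_Y = 3.58 - 1.6 × (0.35) = 3.58 - 0.56 = 3.02%, i.e. 3.02% to 2 d.p.

3.02%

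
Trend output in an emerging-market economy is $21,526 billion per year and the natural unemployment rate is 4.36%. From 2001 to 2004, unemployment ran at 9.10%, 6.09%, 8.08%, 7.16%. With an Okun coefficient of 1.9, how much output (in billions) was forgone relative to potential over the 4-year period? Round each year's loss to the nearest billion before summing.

Year 2001: gap = -1.9 × (9.1 - 4.36) = -9.006%, loss ≈ 21526 × 9.006/100 ≈ 1939.
Year 2002: gap = -1.9 × (6.09 - 4.36) = -3.287%, loss ≈ 21526 × 3.287/100 ≈ 708.
Year 2003: gap = -1.9 × (8.08 - 4.36) = -7.068%, loss ≈ 21526 × 7.068/100 ≈ 1521.
Year 2004: gap = -1.9 × (7.16 - 4.36) = -5.32%, loss ≈ 21526 × 5.32/100 ≈ 1145.
Total lost output = 1939 + 708 + 1521 + 1145 = 5313 billion.

$5,313 billion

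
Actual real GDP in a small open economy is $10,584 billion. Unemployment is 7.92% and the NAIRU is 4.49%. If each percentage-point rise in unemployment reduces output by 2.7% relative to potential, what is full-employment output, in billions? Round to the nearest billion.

Unemployment gap = 7.92 - 4.49 = 3.43 points, so output gap = -2.7 × 3.43 = -9.261%.
Since Y = Y* × (1 + gap/100), Y* = 10584/0.90739 ≈ 11664 billion.

$11,664 billion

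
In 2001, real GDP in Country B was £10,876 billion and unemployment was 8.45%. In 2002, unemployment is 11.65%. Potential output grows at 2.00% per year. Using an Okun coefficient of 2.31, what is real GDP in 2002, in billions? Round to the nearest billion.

£10,290 billion

Δu = 11.65 - 8.45 = 3.2 points.
Okun's law (growth form): g_Y = g_Y* - β × Δu = 2.00 - 2.31 × (3.20) = 2 - 7.392 = -5.392%.
Real GDP in the next year = 10876 × (1 - 5.392/100) = 10876 × 0.94608 ≈ 10290 billion.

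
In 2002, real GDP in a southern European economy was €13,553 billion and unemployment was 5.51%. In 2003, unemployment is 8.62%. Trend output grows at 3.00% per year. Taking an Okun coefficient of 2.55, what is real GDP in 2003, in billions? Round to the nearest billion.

Δu = 8.62 - 5.51 = 3.11 points.
Okun's law (growth form): g_Y = g_Y* - β × Δu = 3.00 - 2.55 × (3.11) = 3 - 7.9305 = -4.9305%.
Real GDP in the next year = 13553 × (1 - 4.9305/100) = 13553 × 0.950695 ≈ 12885 billion.

€12,885 billion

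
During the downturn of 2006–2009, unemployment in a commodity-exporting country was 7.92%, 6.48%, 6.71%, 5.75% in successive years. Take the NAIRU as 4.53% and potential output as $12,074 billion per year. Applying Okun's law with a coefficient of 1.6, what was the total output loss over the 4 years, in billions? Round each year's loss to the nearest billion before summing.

Year 2006: gap = -1.6 × (7.92 - 4.53) = -5.424%, loss ≈ 12074 × 5.424/100 ≈ 655.
Year 2007: gap = -1.6 × (6.48 - 4.53) = -3.12%, loss ≈ 12074 × 3.12/100 ≈ 377.
Year 2008: gap = -1.6 × (6.71 - 4.53) = -3.488%, loss ≈ 12074 × 3.488/100 ≈ 421.
Year 2009: gap = -1.6 × (5.75 - 4.53) = -1.952%, loss ≈ 12074 × 1.952/100 ≈ 236.
Total lost output = 655 + 377 + 421 + 236 = 1689 billion.

$1,689 billion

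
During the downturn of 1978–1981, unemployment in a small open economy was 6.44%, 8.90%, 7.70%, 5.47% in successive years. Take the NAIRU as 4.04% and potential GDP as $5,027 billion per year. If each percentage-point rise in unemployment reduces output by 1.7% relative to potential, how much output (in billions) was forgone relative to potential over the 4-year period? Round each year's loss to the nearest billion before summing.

$1,055 billion

Year 1978: gap = -1.7 × (6.44 - 4.04) = -4.08%, loss ≈ 5027 × 4.08/100 ≈ 205.
Year 1979: gap = -1.7 × (8.9 - 4.04) = -8.262%, loss ≈ 5027 × 8.262/100 ≈ 415.
Year 1980: gap = -1.7 × (7.7 - 4.04) = -6.222%, loss ≈ 5027 × 6.222/100 ≈ 313.
Year 1981: gap = -1.7 × (5.47 - 4.04) = -2.431%, loss ≈ 5027 × 2.431/100 ≈ 122.
Total lost output = 205 + 415 + 313 + 122 = 1055 billion.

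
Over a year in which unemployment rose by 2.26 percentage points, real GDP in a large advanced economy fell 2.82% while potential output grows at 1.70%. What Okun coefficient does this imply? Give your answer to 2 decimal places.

β ≈ 2.00

Growth form: g_Y = g_Y* - β × Δu, so β = (g_Y* - g_Y)/Δu.
β = (1.7 + 2.82)/2.26 = 4.52/2.26 = 2.00.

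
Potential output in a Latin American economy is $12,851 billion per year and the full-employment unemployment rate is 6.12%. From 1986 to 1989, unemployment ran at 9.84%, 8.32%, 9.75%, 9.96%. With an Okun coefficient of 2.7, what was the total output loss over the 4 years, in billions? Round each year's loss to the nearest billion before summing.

Year 1986: gap = -2.7 × (9.84 - 6.12) = -10.044%, loss ≈ 12851 × 10.044/100 ≈ 1291.
Year 1987: gap = -2.7 × (8.32 - 6.12) = -5.94%, loss ≈ 12851 × 5.94/100 ≈ 763.
Year 1988: gap = -2.7 × (9.75 - 6.12) = -9.801%, loss ≈ 12851 × 9.801/100 ≈ 1260.
Year 1989: gap = -2.7 × (9.96 - 6.12) = -10.368%, loss ≈ 12851 × 10.368/100 ≈ 1332.
Total lost output = 1291 + 763 + 1260 + 1332 = 4646 billion.

$4,646 billion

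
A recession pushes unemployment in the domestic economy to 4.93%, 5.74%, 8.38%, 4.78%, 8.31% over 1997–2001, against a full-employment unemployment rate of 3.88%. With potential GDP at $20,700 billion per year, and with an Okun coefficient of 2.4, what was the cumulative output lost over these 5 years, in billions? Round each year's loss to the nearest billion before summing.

Year 1997: gap = -2.4 × (4.93 - 3.88) = -2.52%, loss ≈ 20700 × 2.52/100 ≈ 522.
Year 1998: gap = -2.4 × (5.74 - 3.88) = -4.464%, loss ≈ 20700 × 4.464/100 ≈ 924.
Year 1999: gap = -2.4 × (8.38 - 3.88) = -10.8%, loss ≈ 20700 × 10.8/100 ≈ 2236.
Year 2000: gap = -2.4 × (4.78 - 3.88) = -2.16%, loss ≈ 20700 × 2.16/100 ≈ 447.
Year 2001: gap = -2.4 × (8.31 - 3.88) = -10.632%, loss ≈ 20700 × 10.632/100 ≈ 2201.
Total lost output = 522 + 924 + 2236 + 447 + 2201 = 6330 billion.

$6,330 billion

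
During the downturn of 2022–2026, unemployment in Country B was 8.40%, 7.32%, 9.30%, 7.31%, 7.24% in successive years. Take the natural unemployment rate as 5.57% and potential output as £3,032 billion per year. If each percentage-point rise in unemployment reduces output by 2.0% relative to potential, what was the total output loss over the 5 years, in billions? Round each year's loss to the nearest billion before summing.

Year 2022: gap = -2.0 × (8.4 - 5.57) = -5.66%, loss ≈ 3032 × 5.66/100 ≈ 172.
Year 2023: gap = -2.0 × (7.32 - 5.57) = -3.5%, loss ≈ 3032 × 3.5/100 ≈ 106.
Year 2024: gap = -2.0 × (9.3 - 5.57) = -7.46%, loss ≈ 3032 × 7.46/100 ≈ 226.
Year 2025: gap = -2.0 × (7.31 - 5.57) = -3.48%, loss ≈ 3032 × 3.48/100 ≈ 106.
Year 2026: gap = -2.0 × (7.24 - 5.57) = -3.34%, loss ≈ 3032 × 3.34/100 ≈ 101.
Total lost output = 172 + 106 + 226 + 106 + 101 = 711 billion.

£711 billion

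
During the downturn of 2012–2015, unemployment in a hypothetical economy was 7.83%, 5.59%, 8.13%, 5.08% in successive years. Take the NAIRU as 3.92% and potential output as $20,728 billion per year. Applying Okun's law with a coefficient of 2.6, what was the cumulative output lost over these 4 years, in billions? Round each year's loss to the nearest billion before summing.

$5,901 billion

Year 2012: gap = -2.6 × (7.83 - 3.92) = -10.166%, loss ≈ 20728 × 10.166/100 ≈ 2107.
Year 2013: gap = -2.6 × (5.59 - 3.92) = -4.342%, loss ≈ 20728 × 4.342/100 ≈ 900.
Year 2014: gap = -2.6 × (8.13 - 3.92) = -10.946%, loss ≈ 20728 × 10.946/100 ≈ 2269.
Year 2015: gap = -2.6 × (5.08 - 3.92) = -3.016%, loss ≈ 20728 × 3.016/100 ≈ 625.
Total lost output = 2107 + 900 + 2269 + 625 = 5901 billion.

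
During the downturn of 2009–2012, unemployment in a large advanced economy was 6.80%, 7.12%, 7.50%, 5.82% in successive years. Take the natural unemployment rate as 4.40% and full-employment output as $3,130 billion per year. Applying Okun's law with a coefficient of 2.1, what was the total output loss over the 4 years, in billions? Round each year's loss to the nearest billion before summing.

$634 billion

Year 2009: gap = -2.1 × (6.8 - 4.4) = -5.04%, loss ≈ 3130 × 5.04/100 ≈ 158.
Year 2010: gap = -2.1 × (7.12 - 4.4) = -5.712%, loss ≈ 3130 × 5.712/100 ≈ 179.
Year 2011: gap = -2.1 × (7.5 - 4.4) = -6.51%, loss ≈ 3130 × 6.51/100 ≈ 204.
Year 2012: gap = -2.1 × (5.82 - 4.4) = -2.982%, loss ≈ 3130 × 2.982/100 ≈ 93.
Total lost output = 158 + 179 + 204 + 93 = 634 billion.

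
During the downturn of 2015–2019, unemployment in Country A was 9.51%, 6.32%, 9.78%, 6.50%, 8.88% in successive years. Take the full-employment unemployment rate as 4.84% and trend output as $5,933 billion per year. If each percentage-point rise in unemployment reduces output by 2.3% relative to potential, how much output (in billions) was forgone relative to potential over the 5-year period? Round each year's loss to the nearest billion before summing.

$2,291 billion

Year 2015: gap = -2.3 × (9.51 - 4.84) = -10.741%, loss ≈ 5933 × 10.741/100 ≈ 637.
Year 2016: gap = -2.3 × (6.32 - 4.84) = -3.404%, loss ≈ 5933 × 3.404/100 ≈ 202.
Year 2017: gap = -2.3 × (9.78 - 4.84) = -11.362%, loss ≈ 5933 × 11.362/100 ≈ 674.
Year 2018: gap = -2.3 × (6.5 - 4.84) = -3.818%, loss ≈ 5933 × 3.818/100 ≈ 227.
Year 2019: gap = -2.3 × (8.88 - 4.84) = -9.292%, loss ≈ 5933 × 9.292/100 ≈ 551.
Total lost output = 637 + 202 + 674 + 227 + 551 = 2291 billion.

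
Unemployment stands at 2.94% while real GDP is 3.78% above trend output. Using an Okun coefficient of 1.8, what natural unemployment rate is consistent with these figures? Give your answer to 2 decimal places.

5.04%

From Okun's law, u - u* = -(output gap)/β = -(3.78)/1.8 = -2.1 points.
So u* = 2.94 + 2.1 = 5.04%.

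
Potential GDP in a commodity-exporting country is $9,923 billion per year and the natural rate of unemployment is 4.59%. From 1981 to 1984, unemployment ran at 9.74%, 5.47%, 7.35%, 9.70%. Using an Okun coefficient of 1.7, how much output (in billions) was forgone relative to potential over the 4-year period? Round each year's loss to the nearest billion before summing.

Year 1981: gap = -1.7 × (9.74 - 4.59) = -8.755%, loss ≈ 9923 × 8.755/100 ≈ 869.
Year 1982: gap = -1.7 × (5.47 - 4.59) = -1.496%, loss ≈ 9923 × 1.496/100 ≈ 148.
Year 1983: gap = -1.7 × (7.35 - 4.59) = -4.692%, loss ≈ 9923 × 4.692/100 ≈ 466.
Year 1984: gap = -1.7 × (9.7 - 4.59) = -8.687%, loss ≈ 9923 × 8.687/100 ≈ 862.
Total lost output = 869 + 148 + 466 + 862 = 2345 billion.

$2,345 billion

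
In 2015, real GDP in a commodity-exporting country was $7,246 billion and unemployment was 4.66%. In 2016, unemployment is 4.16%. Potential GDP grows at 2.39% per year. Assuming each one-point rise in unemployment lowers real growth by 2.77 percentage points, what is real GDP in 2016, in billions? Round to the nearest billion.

Δu = 4.16 - 4.66 = -0.5 points.
Okun's law (growth form): g_Y = g_Y* - β × Δu = 2.39 - 2.77 × (-0.50) = 2.39 + 1.385 = 3.775%.
Real GDP in the next year = 7246 × (1 + 3.775/100) = 7246 × 1.03775 ≈ 7520 billion.

$7,520 billion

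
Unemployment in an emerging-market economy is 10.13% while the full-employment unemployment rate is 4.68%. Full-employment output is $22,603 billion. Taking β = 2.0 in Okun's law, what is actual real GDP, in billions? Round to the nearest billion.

Unemployment gap = 10.13 - 4.68 = 5.45 points, so the output gap is -2 × 5.45 = -10.9%.
Actual GDP = 22603 × (1 - 10.9/100) = 22603 × 0.891 ≈ 20139 billion.

$20,139 billion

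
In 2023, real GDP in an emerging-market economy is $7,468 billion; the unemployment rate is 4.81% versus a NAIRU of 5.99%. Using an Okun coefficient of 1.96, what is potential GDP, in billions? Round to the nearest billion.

$7,299 billion

Unemployment gap = 4.81 - 5.99 = -1.18 points, so output gap = -1.96 × (-1.18) = 2.3128%.
Since Y = Y* × (1 + gap/100), Y* = 7468/1.023128 ≈ 7299 billion.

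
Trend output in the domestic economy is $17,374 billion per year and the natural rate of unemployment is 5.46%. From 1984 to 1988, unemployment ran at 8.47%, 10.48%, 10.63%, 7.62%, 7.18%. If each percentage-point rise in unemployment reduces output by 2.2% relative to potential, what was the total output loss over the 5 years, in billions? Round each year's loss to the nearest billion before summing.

Year 1984: gap = -2.2 × (8.47 - 5.46) = -6.622%, loss ≈ 17374 × 6.622/100 ≈ 1151.
Year 1985: gap = -2.2 × (10.48 - 5.46) = -11.044%, loss ≈ 17374 × 11.044/100 ≈ 1919.
Year 1986: gap = -2.2 × (10.63 - 5.46) = -11.374%, loss ≈ 17374 × 11.374/100 ≈ 1976.
Year 1987: gap = -2.2 × (7.62 - 5.46) = -4.752%, loss ≈ 17374 × 4.752/100 ≈ 826.
Year 1988: gap = -2.2 × (7.18 - 5.46) = -3.784%, loss ≈ 17374 × 3.784/100 ≈ 657.
Total lost output = 1151 + 1919 + 1976 + 826 + 657 = 6529 billion.

$6,529 billion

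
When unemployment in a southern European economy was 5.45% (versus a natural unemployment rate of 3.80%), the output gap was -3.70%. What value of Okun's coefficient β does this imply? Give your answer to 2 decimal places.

β ≈ 2.24

Okun's law: output gap = -β × (u - u*).
-3.70 = -β × (5.45 - 3.8) = -β × 1.65, so β = 3.7/1.65 = 2.24.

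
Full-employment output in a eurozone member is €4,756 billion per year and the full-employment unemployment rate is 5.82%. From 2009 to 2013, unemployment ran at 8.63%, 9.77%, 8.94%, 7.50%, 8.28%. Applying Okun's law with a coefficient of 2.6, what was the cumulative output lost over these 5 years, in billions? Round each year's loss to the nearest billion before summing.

Year 2009: gap = -2.6 × (8.63 - 5.82) = -7.306%, loss ≈ 4756 × 7.306/100 ≈ 347.
Year 2010: gap = -2.6 × (9.77 - 5.82) = -10.27%, loss ≈ 4756 × 10.27/100 ≈ 488.
Year 2011: gap = -2.6 × (8.94 - 5.82) = -8.112%, loss ≈ 4756 × 8.112/100 ≈ 386.
Year 2012: gap = -2.6 × (7.5 - 5.82) = -4.368%, loss ≈ 4756 × 4.368/100 ≈ 208.
Year 2013: gap = -2.6 × (8.28 - 5.82) = -6.396%, loss ≈ 4756 × 6.396/100 ≈ 304.
Total lost output = 347 + 488 + 386 + 208 + 304 = 1733 billion.

€1,733 billion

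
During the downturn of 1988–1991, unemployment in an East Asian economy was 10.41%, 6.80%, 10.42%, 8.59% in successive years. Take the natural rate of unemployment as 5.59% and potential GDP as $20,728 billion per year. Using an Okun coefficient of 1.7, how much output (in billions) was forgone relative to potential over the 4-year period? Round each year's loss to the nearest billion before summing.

Year 1988: gap = -1.7 × (10.41 - 5.59) = -8.194%, loss ≈ 20728 × 8.194/100 ≈ 1698.
Year 1989: gap = -1.7 × (6.8 - 5.59) = -2.057%, loss ≈ 20728 × 2.057/100 ≈ 426.
Year 1990: gap = -1.7 × (10.42 - 5.59) = -8.211%, loss ≈ 20728 × 8.211/100 ≈ 1702.
Year 1991: gap = -1.7 × (8.59 - 5.59) = -5.1%, loss ≈ 20728 × 5.1/100 ≈ 1057.
Total lost output = 1698 + 426 + 1702 + 1057 = 4883 billion.

$4,883 billion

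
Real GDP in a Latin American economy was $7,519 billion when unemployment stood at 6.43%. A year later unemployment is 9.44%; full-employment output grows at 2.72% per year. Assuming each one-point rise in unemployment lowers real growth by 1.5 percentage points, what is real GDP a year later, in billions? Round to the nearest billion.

Δu = 9.44 - 6.43 = 3.01 points.
Okun's law (growth form): g_Y = g_Y* - β × Δu = 2.72 - 1.5 × (3.01) = 2.72 - 4.515 = -1.795%.
Real GDP in the next year = 7519 × (1 - 1.795/100) = 7519 × 0.98205 ≈ 7384 billion.

$7,384 billion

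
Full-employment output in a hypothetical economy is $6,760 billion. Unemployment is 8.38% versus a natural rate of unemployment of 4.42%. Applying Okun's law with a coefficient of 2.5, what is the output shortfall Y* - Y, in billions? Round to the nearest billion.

$669 billion

Output gap = -2.5 × (8.38 - 4.42) = -2.5 × 3.96 = -9.9%.
Actual GDP ≈ 6760 × 0.901 ≈ 6091 billion, so the shortfall is 6760 - 6091 = 669 billion.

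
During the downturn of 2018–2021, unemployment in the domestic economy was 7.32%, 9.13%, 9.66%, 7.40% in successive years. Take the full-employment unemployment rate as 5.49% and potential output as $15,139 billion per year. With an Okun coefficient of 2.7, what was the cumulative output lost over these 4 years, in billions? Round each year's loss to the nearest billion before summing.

Year 2018: gap = -2.7 × (7.32 - 5.49) = -4.941%, loss ≈ 15139 × 4.941/100 ≈ 748.
Year 2019: gap = -2.7 × (9.13 - 5.49) = -9.828%, loss ≈ 15139 × 9.828/100 ≈ 1488.
Year 2020: gap = -2.7 × (9.66 - 5.49) = -11.259%, loss ≈ 15139 × 11.259/100 ≈ 1705.
Year 2021: gap = -2.7 × (7.4 - 5.49) = -5.157%, loss ≈ 15139 × 5.157/100 ≈ 781.
Total lost output = 748 + 1488 + 1705 + 781 = 4722 billion.

$4,722 billion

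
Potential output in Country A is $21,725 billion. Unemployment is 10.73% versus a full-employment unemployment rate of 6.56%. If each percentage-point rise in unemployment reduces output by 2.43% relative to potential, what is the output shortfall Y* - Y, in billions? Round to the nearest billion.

Output gap = -2.43 × (10.73 - 6.56) = -2.43 × 4.17 = -10.1331%.
Actual GDP ≈ 21725 × 0.898669 ≈ 19524 billion, so the shortfall is 21725 - 19524 = 2201 billion.

$2,201 billion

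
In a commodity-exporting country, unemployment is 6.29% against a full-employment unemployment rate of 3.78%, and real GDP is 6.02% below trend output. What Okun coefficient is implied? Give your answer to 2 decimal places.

β ≈ 2.40

Okun's law: output gap = -β × (u - u*).
-6.02 = -β × (6.29 - 3.78) = -β × 2.51, so β = 6.02/2.51 = 2.40.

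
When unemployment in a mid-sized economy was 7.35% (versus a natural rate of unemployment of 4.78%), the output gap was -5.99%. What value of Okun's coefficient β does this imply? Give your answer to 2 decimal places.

β ≈ 2.33

Okun's law: output gap = -β × (u - u*).
-5.99 = -β × (7.35 - 4.78) = -β × 2.57, so β = 5.99/2.57 = 2.33.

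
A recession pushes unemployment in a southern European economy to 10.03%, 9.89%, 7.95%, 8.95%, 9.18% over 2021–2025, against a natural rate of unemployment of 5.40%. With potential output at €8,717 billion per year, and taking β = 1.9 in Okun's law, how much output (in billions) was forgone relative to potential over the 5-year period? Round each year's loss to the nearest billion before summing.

€3,147 billion

Year 2021: gap = -1.9 × (10.03 - 5.4) = -8.797%, loss ≈ 8717 × 8.797/100 ≈ 767.
Year 2022: gap = -1.9 × (9.89 - 5.4) = -8.531%, loss ≈ 8717 × 8.531/100 ≈ 744.
Year 2023: gap = -1.9 × (7.95 - 5.4) = -4.845%, loss ≈ 8717 × 4.845/100 ≈ 422.
Year 2024: gap = -1.9 × (8.95 - 5.4) = -6.745%, loss ≈ 8717 × 6.745/100 ≈ 588.
Year 2025: gap = -1.9 × (9.18 - 5.4) = -7.182%, loss ≈ 8717 × 7.182/100 ≈ 626.
Total lost output = 767 + 744 + 422 + 588 + 626 = 3147 billion.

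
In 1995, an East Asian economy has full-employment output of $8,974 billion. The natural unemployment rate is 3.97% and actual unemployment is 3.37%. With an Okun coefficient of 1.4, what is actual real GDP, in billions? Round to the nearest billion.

Unemployment gap = 3.37 - 3.97 = -0.6 points, so the output gap is -1.4 × (-0.6) = 0.84%.
Actual GDP = 8974 × (1 + 0.84/100) = 8974 × 1.0084 ≈ 9049 billion.

$9,049 billion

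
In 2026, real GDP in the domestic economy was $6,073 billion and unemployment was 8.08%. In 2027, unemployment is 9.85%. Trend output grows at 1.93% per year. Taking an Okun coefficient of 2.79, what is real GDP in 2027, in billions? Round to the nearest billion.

Δu = 9.85 - 8.08 = 1.77 points.
Okun's law (growth form): g_Y = g_Y* - β × Δu = 1.93 - 2.79 × (1.77) = 1.93 - 4.9383 = -3.0083%.
Real GDP in the next year = 6073 × (1 - 3.0083/100) = 6073 × 0.969917 ≈ 5890 billion.

$5,890 billion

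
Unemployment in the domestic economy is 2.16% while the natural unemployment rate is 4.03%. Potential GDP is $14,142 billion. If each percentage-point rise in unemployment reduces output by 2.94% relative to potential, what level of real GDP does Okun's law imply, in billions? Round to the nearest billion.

$14,919 billion

Unemployment gap = 2.16 - 4.03 = -1.87 points, so the output gap is -2.94 × (-1.87) = 5.4978%.
Actual GDP = 14142 × (1 + 5.4978/100) = 14142 × 1.054978 ≈ 14919 billion.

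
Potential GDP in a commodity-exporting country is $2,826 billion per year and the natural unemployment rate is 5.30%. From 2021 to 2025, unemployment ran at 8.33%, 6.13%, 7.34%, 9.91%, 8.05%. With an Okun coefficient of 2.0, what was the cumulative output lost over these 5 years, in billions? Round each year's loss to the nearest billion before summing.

$749 billion

Year 2021: gap = -2.0 × (8.33 - 5.3) = -6.06%, loss ≈ 2826 × 6.06/100 ≈ 171.
Year 2022: gap = -2.0 × (6.13 - 5.3) = -1.66%, loss ≈ 2826 × 1.66/100 ≈ 47.
Year 2023: gap = -2.0 × (7.34 - 5.3) = -4.08%, loss ≈ 2826 × 4.08/100 ≈ 115.
Year 2024: gap = -2.0 × (9.91 - 5.3) = -9.22%, loss ≈ 2826 × 9.22/100 ≈ 261.
Year 2025: gap = -2.0 × (8.05 - 5.3) = -5.5%, loss ≈ 2826 × 5.5/100 ≈ 155.
Total lost output = 171 + 47 + 115 + 261 + 155 = 749 billion.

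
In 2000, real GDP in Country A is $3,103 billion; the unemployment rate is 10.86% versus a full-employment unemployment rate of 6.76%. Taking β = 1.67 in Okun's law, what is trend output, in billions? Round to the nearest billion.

Unemployment gap = 10.86 - 6.76 = 4.1 points, so output gap = -1.67 × 4.1 = -6.847%.
Since Y = Y* × (1 + gap/100), Y* = 3103/0.93153 ≈ 3331 billion.

$3,331 billion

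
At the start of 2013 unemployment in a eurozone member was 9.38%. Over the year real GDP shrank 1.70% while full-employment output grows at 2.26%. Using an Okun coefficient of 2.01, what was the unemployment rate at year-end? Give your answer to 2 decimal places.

11.35%

Growth-rate Okun's law: g_Y = g_Y* - β × Δu, so Δu = (g_Y* - g_Y)/β.
Δu = (2.26 + 1.7)/2.01 = 3.96/2.01 = 1.97 percentage points.
Year-end unemployment = 9.38 + 1.97 = 11.35%.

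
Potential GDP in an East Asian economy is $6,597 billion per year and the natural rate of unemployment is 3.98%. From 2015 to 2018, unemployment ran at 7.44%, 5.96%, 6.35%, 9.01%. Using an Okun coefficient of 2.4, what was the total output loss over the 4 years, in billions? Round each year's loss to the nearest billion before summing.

Year 2015: gap = -2.4 × (7.44 - 3.98) = -8.304%, loss ≈ 6597 × 8.304/100 ≈ 548.
Year 2016: gap = -2.4 × (5.96 - 3.98) = -4.752%, loss ≈ 6597 × 4.752/100 ≈ 313.
Year 2017: gap = -2.4 × (6.35 - 3.98) = -5.688%, loss ≈ 6597 × 5.688/100 ≈ 375.
Year 2018: gap = -2.4 × (9.01 - 3.98) = -12.072%, loss ≈ 6597 × 12.072/100 ≈ 796.
Total lost output = 548 + 313 + 375 + 796 = 2032 billion.

$2,032 billion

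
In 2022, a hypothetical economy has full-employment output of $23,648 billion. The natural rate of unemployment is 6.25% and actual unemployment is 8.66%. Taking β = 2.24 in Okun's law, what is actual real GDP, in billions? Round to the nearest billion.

$22,371 billion

Unemployment gap = 8.66 - 6.25 = 2.41 points, so the output gap is -2.24 × 2.41 = -5.3984%.
Actual GDP = 23648 × (1 - 5.3984/100) = 23648 × 0.946016 ≈ 22371 billion.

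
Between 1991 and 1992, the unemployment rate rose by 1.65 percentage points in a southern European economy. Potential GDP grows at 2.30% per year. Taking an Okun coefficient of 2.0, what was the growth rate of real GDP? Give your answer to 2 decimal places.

Growth-rate Okun's law: g_Y = g_Y* - β × Δu.
g_Y = 2.30 - 2.0 × (1.65) = 2.3 - 3.3 = -1%, i.e. -1.00% to 2 d.p.

-1.00%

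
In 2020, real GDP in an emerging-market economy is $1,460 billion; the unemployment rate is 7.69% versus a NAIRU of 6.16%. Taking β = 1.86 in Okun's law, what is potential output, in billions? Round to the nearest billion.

$1,503 billion

Unemployment gap = 7.69 - 6.16 = 1.53 points, so output gap = -1.86 × 1.53 = -2.8458%.
Since Y = Y* × (1 + gap/100), Y* = 1460/0.971542 ≈ 1503 billion.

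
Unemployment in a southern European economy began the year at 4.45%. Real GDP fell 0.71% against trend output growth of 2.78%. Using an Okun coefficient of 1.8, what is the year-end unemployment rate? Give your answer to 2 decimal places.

Growth-rate Okun's law: g_Y = g_Y* - β × Δu, so Δu = (g_Y* - g_Y)/β.
Δu = (2.78 + 0.71)/1.8 = 3.49/1.8 = 1.94 percentage points.
Year-end unemployment = 4.45 + 1.94 = 6.39%.

6.39%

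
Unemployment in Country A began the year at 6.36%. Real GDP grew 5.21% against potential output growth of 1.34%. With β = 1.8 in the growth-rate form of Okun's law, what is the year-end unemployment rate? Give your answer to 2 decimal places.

4.21%

Growth-rate Okun's law: g_Y = g_Y* - β × Δu, so Δu = (g_Y* - g_Y)/β.
Δu = (1.34 - 5.21)/1.8 = -3.87/1.8 = -2.15 percentage points.
Year-end unemployment = 6.36 - 2.15 = 4.21%.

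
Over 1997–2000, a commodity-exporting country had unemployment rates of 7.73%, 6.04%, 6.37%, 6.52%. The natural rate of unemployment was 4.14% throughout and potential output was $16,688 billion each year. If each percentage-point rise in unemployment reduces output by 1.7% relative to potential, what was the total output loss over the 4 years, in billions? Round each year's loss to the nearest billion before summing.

Year 1997: gap = -1.7 × (7.73 - 4.14) = -6.103%, loss ≈ 16688 × 6.103/100 ≈ 1018.
Year 1998: gap = -1.7 × (6.04 - 4.14) = -3.23%, loss ≈ 16688 × 3.23/100 ≈ 539.
Year 1999: gap = -1.7 × (6.37 - 4.14) = -3.791%, loss ≈ 16688 × 3.791/100 ≈ 633.
Year 2000: gap = -1.7 × (6.52 - 4.14) = -4.046%, loss ≈ 16688 × 4.046/100 ≈ 675.
Total lost output = 1018 + 539 + 633 + 675 = 2865 billion.

$2,865 billion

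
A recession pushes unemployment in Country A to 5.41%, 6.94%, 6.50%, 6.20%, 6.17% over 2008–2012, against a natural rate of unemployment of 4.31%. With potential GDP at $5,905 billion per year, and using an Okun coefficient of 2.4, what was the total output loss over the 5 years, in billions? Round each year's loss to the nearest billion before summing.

$1,371 billion

Year 2008: gap = -2.4 × (5.41 - 4.31) = -2.64%, loss ≈ 5905 × 2.64/100 ≈ 156.
Year 2009: gap = -2.4 × (6.94 - 4.31) = -6.312%, loss ≈ 5905 × 6.312/100 ≈ 373.
Year 2010: gap = -2.4 × (6.5 - 4.31) = -5.256%, loss ≈ 5905 × 5.256/100 ≈ 310.
Year 2011: gap = -2.4 × (6.2 - 4.31) = -4.536%, loss ≈ 5905 × 4.536/100 ≈ 268.
Year 2012: gap = -2.4 × (6.17 - 4.31) = -4.464%, loss ≈ 5905 × 4.464/100 ≈ 264.
Total lost output = 156 + 373 + 310 + 268 + 264 = 1371 billion.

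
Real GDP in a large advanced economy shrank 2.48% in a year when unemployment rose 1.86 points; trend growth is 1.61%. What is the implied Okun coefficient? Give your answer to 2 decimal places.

β ≈ 2.20

Growth form: g_Y = g_Y* - β × Δu, so β = (g_Y* - g_Y)/Δu.
β = (1.61 + 2.48)/1.86 = 4.09/1.86 = 2.20.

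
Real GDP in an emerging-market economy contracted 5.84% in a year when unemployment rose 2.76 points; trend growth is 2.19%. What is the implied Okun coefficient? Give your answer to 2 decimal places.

β ≈ 2.91

Growth form: g_Y = g_Y* - β × Δu, so β = (g_Y* - g_Y)/Δu.
β = (2.19 + 5.84)/2.76 = 8.03/2.76 = 2.91.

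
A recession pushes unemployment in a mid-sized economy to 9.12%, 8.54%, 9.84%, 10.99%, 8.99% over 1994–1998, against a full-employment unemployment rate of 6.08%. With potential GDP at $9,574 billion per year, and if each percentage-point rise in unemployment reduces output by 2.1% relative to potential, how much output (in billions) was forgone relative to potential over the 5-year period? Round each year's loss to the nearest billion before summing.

$3,434 billion

Year 1994: gap = -2.1 × (9.12 - 6.08) = -6.384%, loss ≈ 9574 × 6.384/100 ≈ 611.
Year 1995: gap = -2.1 × (8.54 - 6.08) = -5.166%, loss ≈ 9574 × 5.166/100 ≈ 495.
Year 1996: gap = -2.1 × (9.84 - 6.08) = -7.896%, loss ≈ 9574 × 7.896/100 ≈ 756.
Year 1997: gap = -2.1 × (10.99 - 6.08) = -10.311%, loss ≈ 9574 × 10.311/100 ≈ 987.
Year 1998: gap = -2.1 × (8.99 - 6.08) = -6.111%, loss ≈ 9574 × 6.111/100 ≈ 585.
Total lost output = 611 + 495 + 756 + 987 + 585 = 3434 billion.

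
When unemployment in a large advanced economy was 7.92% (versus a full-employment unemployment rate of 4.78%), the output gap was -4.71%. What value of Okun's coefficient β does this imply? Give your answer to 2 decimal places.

Okun's law: output gap = -β × (u - u*).
-4.71 = -β × (7.92 - 4.78) = -β × 3.14, so β = 4.71/3.14 = 1.50.

β ≈ 1.50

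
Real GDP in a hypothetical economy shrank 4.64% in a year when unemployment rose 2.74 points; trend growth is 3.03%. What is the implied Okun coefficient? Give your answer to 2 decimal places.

Growth form: g_Y = g_Y* - β × Δu, so β = (g_Y* - g_Y)/Δu.
β = (3.03 + 4.64)/2.74 = 7.67/2.74 = 2.80.

β ≈ 2.80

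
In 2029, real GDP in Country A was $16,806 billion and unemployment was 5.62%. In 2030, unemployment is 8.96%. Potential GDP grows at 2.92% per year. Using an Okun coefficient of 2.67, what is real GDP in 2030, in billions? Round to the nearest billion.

$15,798 billion

Δu = 8.96 - 5.62 = 3.34 points.
Okun's law (growth form): g_Y = g_Y* - β × Δu = 2.92 - 2.67 × (3.34) = 2.92 - 8.9178 = -5.9978%.
Real GDP in the next year = 16806 × (1 - 5.9978/100) = 16806 × 0.940022 ≈ 15798 billion.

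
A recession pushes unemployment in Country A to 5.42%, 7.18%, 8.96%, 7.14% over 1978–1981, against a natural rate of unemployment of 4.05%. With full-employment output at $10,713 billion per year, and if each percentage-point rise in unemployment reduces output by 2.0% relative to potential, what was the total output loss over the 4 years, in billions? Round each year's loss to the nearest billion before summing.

Year 1978: gap = -2.0 × (5.42 - 4.05) = -2.74%, loss ≈ 10713 × 2.74/100 ≈ 294.
Year 1979: gap = -2.0 × (7.18 - 4.05) = -6.26%, loss ≈ 10713 × 6.26/100 ≈ 671.
Year 1980: gap = -2.0 × (8.96 - 4.05) = -9.82%, loss ≈ 10713 × 9.82/100 ≈ 1052.
Year 1981: gap = -2.0 × (7.14 - 4.05) = -6.18%, loss ≈ 10713 × 6.18/100 ≈ 662.
Total lost output = 294 + 671 + 1052 + 662 = 2679 billion.

$2,679 billion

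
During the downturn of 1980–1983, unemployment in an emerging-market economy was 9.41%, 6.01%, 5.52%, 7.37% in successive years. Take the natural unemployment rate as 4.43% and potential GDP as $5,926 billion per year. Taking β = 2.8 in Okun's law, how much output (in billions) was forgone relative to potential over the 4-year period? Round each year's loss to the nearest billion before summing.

$1,757 billion

Year 1980: gap = -2.8 × (9.41 - 4.43) = -13.944%, loss ≈ 5926 × 13.944/100 ≈ 826.
Year 1981: gap = -2.8 × (6.01 - 4.43) = -4.424%, loss ≈ 5926 × 4.424/100 ≈ 262.
Year 1982: gap = -2.8 × (5.52 - 4.43) = -3.052%, loss ≈ 5926 × 3.052/100 ≈ 181.
Year 1983: gap = -2.8 × (7.37 - 4.43) = -8.232%, loss ≈ 5926 × 8.232/100 ≈ 488.
Total lost output = 826 + 262 + 181 + 488 = 1757 billion.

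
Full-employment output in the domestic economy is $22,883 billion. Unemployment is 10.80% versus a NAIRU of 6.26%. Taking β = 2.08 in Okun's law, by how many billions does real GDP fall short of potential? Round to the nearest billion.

$2,161 billion

Output gap = -2.08 × (10.8 - 6.26) = -2.08 × 4.54 = -9.4432%.
Actual GDP ≈ 22883 × 0.905568 ≈ 20722 billion, so the shortfall is 22883 - 20722 = 2161 billion.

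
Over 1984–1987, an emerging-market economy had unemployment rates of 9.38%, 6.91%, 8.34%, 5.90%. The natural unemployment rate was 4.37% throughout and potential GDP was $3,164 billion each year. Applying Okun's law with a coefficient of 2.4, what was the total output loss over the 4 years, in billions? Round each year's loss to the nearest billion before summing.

$990 billion

Year 1984: gap = -2.4 × (9.38 - 4.37) = -12.024%, loss ≈ 3164 × 12.024/100 ≈ 380.
Year 1985: gap = -2.4 × (6.91 - 4.37) = -6.096%, loss ≈ 3164 × 6.096/100 ≈ 193.
Year 1986: gap = -2.4 × (8.34 - 4.37) = -9.528%, loss ≈ 3164 × 9.528/100 ≈ 301.
Year 1987: gap = -2.4 × (5.9 - 4.37) = -3.672%, loss ≈ 3164 × 3.672/100 ≈ 116.
Total lost output = 380 + 193 + 301 + 116 = 990 billion.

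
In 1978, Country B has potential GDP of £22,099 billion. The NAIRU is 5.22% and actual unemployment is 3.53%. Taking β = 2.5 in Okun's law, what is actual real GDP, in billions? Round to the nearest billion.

Unemployment gap = 3.53 - 5.22 = -1.69 points, so the output gap is -2.5 × (-1.69) = 4.225%.
Actual GDP = 22099 × (1 + 4.225/100) = 22099 × 1.04225 ≈ 23033 billion.

£23,033 billion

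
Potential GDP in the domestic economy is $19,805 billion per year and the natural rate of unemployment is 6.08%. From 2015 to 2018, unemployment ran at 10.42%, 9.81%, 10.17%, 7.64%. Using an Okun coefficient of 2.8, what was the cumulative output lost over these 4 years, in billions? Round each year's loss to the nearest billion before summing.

Year 2015: gap = -2.8 × (10.42 - 6.08) = -12.152%, loss ≈ 19805 × 12.152/100 ≈ 2407.
Year 2016: gap = -2.8 × (9.81 - 6.08) = -10.444%, loss ≈ 19805 × 10.444/100 ≈ 2068.
Year 2017: gap = -2.8 × (10.17 - 6.08) = -11.452%, loss ≈ 19805 × 11.452/100 ≈ 2268.
Year 2018: gap = -2.8 × (7.64 - 6.08) = -4.368%, loss ≈ 19805 × 4.368/100 ≈ 865.
Total lost output = 2407 + 2068 + 2268 + 865 = 7608 billion.

$7,608 billion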